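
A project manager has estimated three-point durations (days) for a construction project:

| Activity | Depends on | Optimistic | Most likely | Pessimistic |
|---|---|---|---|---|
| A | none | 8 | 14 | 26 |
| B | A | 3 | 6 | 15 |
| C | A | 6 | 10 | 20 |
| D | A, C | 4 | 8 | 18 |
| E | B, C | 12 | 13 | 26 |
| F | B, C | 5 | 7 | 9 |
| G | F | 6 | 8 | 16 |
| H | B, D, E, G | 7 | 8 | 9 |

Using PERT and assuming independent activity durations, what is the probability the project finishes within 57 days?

0.952

te_A = (8 + 4·14 + 26)/6 = 90/6 = 15; σ²_A = ((26−8)/6)² = 9.000
te_B = (3 + 4·6 + 15)/6 = 42/6 = 7; σ²_B = ((15−3)/6)² = 4.000
te_C = (6 + 4·10 + 20)/6 = 66/6 = 11; σ²_C = ((20−6)/6)² = 5.444
te_D = (4 + 4·8 + 18)/6 = 54/6 = 9; σ²_D = ((18−4)/6)² = 5.444
te_E = (12 + 4·13 + 26)/6 = 90/6 = 15; σ²_E = ((26−12)/6)² = 5.444
te_F = (5 + 4·7 + 9)/6 = 42/6 = 7; σ²_F = ((9−5)/6)² = 0.444
te_G = (6 + 4·8 + 16)/6 = 54/6 = 9; σ²_G = ((16−6)/6)² = 2.778
te_H = (7 + 4·8 + 9)/6 = 48/6 = 8; σ²_H = ((9−7)/6)² = 0.111

Forward pass:
ES_A = 0; EF_A = 15
ES_B = 15; EF_B = 15+7 = 22
ES_C = 15; EF_C = 15+11 = 26
ES_D = max(EF_A=15, EF_C=26) = 26; EF_D = 26+9 = 35
ES_E = max(EF_B=22, EF_C=26) = 26; EF_E = 26+15 = 41
ES_F = max(EF_B=22, EF_C=26) = 26; EF_F = 26+7 = 33
ES_G = 33; EF_G = 33+9 = 42
ES_H = max(EF_B=22, EF_D=35, EF_E=41, EF_G=42) = 42; EF_H = 42+8 = 50
Expected project duration μ = 50 days. Critical path: A → C → F → G → H.

Variance along critical path = 9.000 + 5.444 + 0.444 + 2.778 + 0.111 = 17.778; σ = √17.778 = 4.216 days.
Z = (57 − 50) / 4.216 = 1.660
P(T ≤ 57) = Φ(1.660) ≈ 0.952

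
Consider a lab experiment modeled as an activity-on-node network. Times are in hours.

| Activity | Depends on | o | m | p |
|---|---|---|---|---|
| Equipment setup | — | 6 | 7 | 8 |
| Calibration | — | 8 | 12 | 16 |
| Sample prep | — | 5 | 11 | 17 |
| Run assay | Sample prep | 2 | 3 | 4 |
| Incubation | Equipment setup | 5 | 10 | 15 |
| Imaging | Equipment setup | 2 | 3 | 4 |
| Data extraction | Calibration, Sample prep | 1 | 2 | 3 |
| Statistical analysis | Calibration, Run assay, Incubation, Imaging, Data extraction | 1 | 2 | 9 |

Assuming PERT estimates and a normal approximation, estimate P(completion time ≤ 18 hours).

0.177

te_Equipment setup = (6 + 4·7 + 8)/6 = 42/6 = 7; σ²_Equipment setup = ((8−6)/6)² = 0.111
te_Calibration = (8 + 4·12 + 16)/6 = 72/6 = 12; σ²_Calibration = ((16−8)/6)² = 1.778
te_Sample prep = (5 + 4·11 + 17)/6 = 66/6 = 11; σ²_Sample prep = ((17−5)/6)² = 4.000
te_Run assay = (2 + 4·3 + 4)/6 = 18/6 = 3; σ²_Run assay = ((4−2)/6)² = 0.111
te_Incubation = (5 + 4·10 + 15)/6 = 60/6 = 10; σ²_Incubation = ((15−5)/6)² = 2.778
te_Imaging = (2 + 4·3 + 4)/6 = 18/6 = 3; σ²_Imaging = ((4−2)/6)² = 0.111
te_Data extraction = (1 + 4·2 + 3)/6 = 12/6 = 2; σ²_Data extraction = ((3−1)/6)² = 0.111
te_Statistical analysis = (1 + 4·2 + 9)/6 = 18/6 = 3; σ²_Statistical analysis = ((9−1)/6)² = 1.778

Forward pass:
ES_Equipment setup = 0; EF_Equipment setup = 7
ES_Calibration = 0; EF_Calibration = 12
ES_Sample prep = 0; EF_Sample prep = 11
ES_Run assay = 11; EF_Run assay = 11+3 = 14
ES_Incubation = 7; EF_Incubation = 7+10 = 17
ES_Imaging = 7; EF_Imaging = 7+3 = 10
ES_Data extraction = max(EF_Calibration=12, EF_Sample prep=11) = 12; EF_Data extraction = 12+2 = 14
ES_Statistical analysis = max(EF_Calibration=12, EF_Run assay=14, EF_Incubation=17, EF_Imaging=10, EF_Data extraction=14) = 17; EF_Statistical analysis = 17+3 = 20
Expected project duration μ = 20 hours. Critical path: Equipment setup → Incubation → Statistical analysis.

Variance along critical path = 0.111 + 2.778 + 1.778 = 4.667; σ = √4.667 = 2.160 hours.
Z = (18 − 20) / 2.160 = -0.926
P(T ≤ 18) = Φ(-0.926) ≈ 0.177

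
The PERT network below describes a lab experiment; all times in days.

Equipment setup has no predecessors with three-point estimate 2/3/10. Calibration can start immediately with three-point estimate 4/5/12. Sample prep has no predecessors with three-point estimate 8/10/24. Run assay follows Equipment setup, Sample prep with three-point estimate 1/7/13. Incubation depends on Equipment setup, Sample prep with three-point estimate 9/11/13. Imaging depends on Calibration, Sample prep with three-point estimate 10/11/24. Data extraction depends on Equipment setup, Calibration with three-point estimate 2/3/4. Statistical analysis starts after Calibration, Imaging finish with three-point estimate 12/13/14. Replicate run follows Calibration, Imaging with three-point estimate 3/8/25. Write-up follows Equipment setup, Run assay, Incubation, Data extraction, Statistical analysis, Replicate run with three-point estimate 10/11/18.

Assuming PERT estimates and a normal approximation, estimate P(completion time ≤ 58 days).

0.982

te_Equipment setup = (2 + 4·3 + 10)/6 = 24/6 = 4; σ²_Equipment setup = ((10−2)/6)² = 1.778
te_Calibration = (4 + 4·5 + 12)/6 = 36/6 = 6; σ²_Calibration = ((12−4)/6)² = 1.778
te_Sample prep = (8 + 4·10 + 24)/6 = 72/6 = 12; σ²_Sample prep = ((24−8)/6)² = 7.111
te_Run assay = (1 + 4·7 + 13)/6 = 42/6 = 7; σ²_Run assay = ((13−1)/6)² = 4.000
te_Incubation = (9 + 4·11 + 13)/6 = 66/6 = 11; σ²_Incubation = ((13−9)/6)² = 0.444
te_Imaging = (10 + 4·11 + 24)/6 = 78/6 = 13; σ²_Imaging = ((24−10)/6)² = 5.444
te_Data extraction = (2 + 4·3 + 4)/6 = 18/6 = 3; σ²_Data extraction = ((4−2)/6)² = 0.111
te_Statistical analysis = (12 + 4·13 + 14)/6 = 78/6 = 13; σ²_Statistical analysis = ((14−12)/6)² = 0.111
te_Replicate run = (3 + 4·8 + 25)/6 = 60/6 = 10; σ²_Replicate run = ((25−3)/6)² = 13.444
te_Write-up = (10 + 4·11 + 18)/6 = 72/6 = 12; σ²_Write-up = ((18−10)/6)² = 1.778

Forward pass:
ES_Equipment setup = 0; EF_Equipment setup = 4
ES_Calibration = 0; EF_Calibration = 6
ES_Sample prep = 0; EF_Sample prep = 12
ES_Run assay = max(EF_Equipment setup=4, EF_Sample prep=12) = 12; EF_Run assay = 12+7 = 19
ES_Incubation = max(EF_Equipment setup=4, EF_Sample prep=12) = 12; EF_Incubation = 12+11 = 23
ES_Imaging = max(EF_Calibration=6, EF_Sample prep=12) = 12; EF_Imaging = 12+13 = 25
ES_Data extraction = max(EF_Equipment setup=4, EF_Calibration=6) = 6; EF_Data extraction = 6+3 = 9
ES_Statistical analysis = max(EF_Calibration=6, EF_Imaging=25) = 25; EF_Statistical analysis = 25+13 = 38
ES_Replicate run = max(EF_Calibration=6, EF_Imaging=25) = 25; EF_Replicate run = 25+10 = 35
ES_Write-up = max(EF_Equipment setup=4, EF_Run assay=19, EF_Incubation=23, EF_Data extraction=9, EF_Statistical analysis=38, EF_Replicate run=35) = 38; EF_Write-up = 38+12 = 50
Expected project duration μ = 50 days. Critical path: Sample prep → Imaging → Statistical analysis → Write-up.

Variance along critical path = 7.111 + 5.444 + 0.111 + 1.778 = 14.444; σ = √14.444 = 3.801 days.
Z = (58 − 50) / 3.801 = 2.105
P(T ≤ 58) = Φ(2.105) ≈ 0.982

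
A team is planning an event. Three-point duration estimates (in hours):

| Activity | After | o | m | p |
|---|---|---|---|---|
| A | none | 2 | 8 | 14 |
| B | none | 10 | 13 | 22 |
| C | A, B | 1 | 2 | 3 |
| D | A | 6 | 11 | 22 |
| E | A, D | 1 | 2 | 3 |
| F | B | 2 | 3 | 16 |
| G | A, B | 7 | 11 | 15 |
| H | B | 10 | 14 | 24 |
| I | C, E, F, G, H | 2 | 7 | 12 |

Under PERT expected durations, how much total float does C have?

13 hours

te_A = (2 + 4·8 + 14)/6 = 48/6 = 8
te_B = (10 + 4·13 + 22)/6 = 84/6 = 14
te_C = (1 + 4·2 + 3)/6 = 12/6 = 2
te_D = (6 + 4·11 + 22)/6 = 72/6 = 12
te_E = (1 + 4·2 + 3)/6 = 12/6 = 2
te_F = (2 + 4·3 + 16)/6 = 30/6 = 5
te_G = (7 + 4·11 + 15)/6 = 66/6 = 11
te_H = (10 + 4·14 + 24)/6 = 90/6 = 15
te_I = (2 + 4·7 + 12)/6 = 42/6 = 7

Forward pass:
ES_A = 0; EF_A = 8
ES_B = 0; EF_B = 14
ES_C = max(EF_A=8, EF_B=14) = 14; EF_C = 14+2 = 16
ES_D = 8; EF_D = 8+12 = 20
ES_E = max(EF_A=8, EF_D=20) = 20; EF_E = 20+2 = 22
ES_F = 14; EF_F = 14+5 = 19
ES_G = max(EF_A=8, EF_B=14) = 14; EF_G = 14+11 = 25
ES_H = 14; EF_H = 14+15 = 29
ES_I = max(EF_C=16, EF_E=22, EF_F=19, EF_G=25, EF_H=29) = 29; EF_I = 29+7 = 36
Expected project duration μ = 36 hours. Critical path: B → H → I.

Backward pass:
LF_I = 36; LS_I = 36−7 = 29
LF_H = LS_I = 29; LS_H = 29−15 = 14
LF_G = LS_I = 29; LS_G = 29−11 = 18
LF_F = LS_I = 29; LS_F = 29−5 = 24
LF_E = LS_I = 29; LS_E = 29−2 = 27
LF_D = LS_E = 27; LS_D = 27−12 = 15
LF_C = LS_I = 29; LS_C = 29−2 = 27
LF_B = min(LS_C=27, LS_F=24, LS_G=18, LS_H=14) = 14; LS_B = 14−14 = 0
LF_A = min(LS_C=27, LS_D=15, LS_E=27, LS_G=18) = 15; LS_A = 15−8 = 7
Slack_C = LS_C − ES_C = 27 − 14 = 13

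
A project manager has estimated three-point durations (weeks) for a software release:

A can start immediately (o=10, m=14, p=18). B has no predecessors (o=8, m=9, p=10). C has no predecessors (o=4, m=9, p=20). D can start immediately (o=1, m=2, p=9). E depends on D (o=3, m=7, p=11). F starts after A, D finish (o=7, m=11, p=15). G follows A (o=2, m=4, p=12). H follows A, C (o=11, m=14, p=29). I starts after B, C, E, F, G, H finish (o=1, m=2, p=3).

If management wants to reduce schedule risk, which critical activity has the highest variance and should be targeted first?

H

te_A = (10 + 4·14 + 18)/6 = 84/6 = 14; σ²_A = ((18−10)/6)² = 1.778
te_B = (8 + 4·9 + 10)/6 = 54/6 = 9; σ²_B = ((10−8)/6)² = 0.111
te_C = (4 + 4·9 + 20)/6 = 60/6 = 10; σ²_C = ((20−4)/6)² = 7.111
te_D = (1 + 4·2 + 9)/6 = 18/6 = 3; σ²_D = ((9−1)/6)² = 1.778
te_E = (3 + 4·7 + 11)/6 = 42/6 = 7; σ²_E = ((11−3)/6)² = 1.778
te_F = (7 + 4·11 + 15)/6 = 66/6 = 11; σ²_F = ((15−7)/6)² = 1.778
te_G = (2 + 4·4 + 12)/6 = 30/6 = 5; σ²_G = ((12−2)/6)² = 2.778
te_H = (11 + 4·14 + 29)/6 = 96/6 = 16; σ²_H = ((29−11)/6)² = 9.000
te_I = (1 + 4·2 + 3)/6 = 12/6 = 2; σ²_I = ((3−1)/6)² = 0.111

Forward pass:
ES_A = 0; EF_A = 14
ES_B = 0; EF_B = 9
ES_C = 0; EF_C = 10
ES_D = 0; EF_D = 3
ES_E = 3; EF_E = 3+7 = 10
ES_F = max(EF_A=14, EF_D=3) = 14; EF_F = 14+11 = 25
ES_G = 14; EF_G = 14+5 = 19
ES_H = max(EF_A=14, EF_C=10) = 14; EF_H = 14+16 = 30
ES_I = max(EF_B=9, EF_C=10, EF_E=10, EF_F=25, EF_G=19, EF_H=30) = 30; EF_I = 30+2 = 32
Expected project duration μ = 32 weeks. Critical path: A → H → I.

Variances on critical path: σ²_A=1.778, σ²_H=9.000, σ²_I=0.111.
Largest is σ²_H = 9.000.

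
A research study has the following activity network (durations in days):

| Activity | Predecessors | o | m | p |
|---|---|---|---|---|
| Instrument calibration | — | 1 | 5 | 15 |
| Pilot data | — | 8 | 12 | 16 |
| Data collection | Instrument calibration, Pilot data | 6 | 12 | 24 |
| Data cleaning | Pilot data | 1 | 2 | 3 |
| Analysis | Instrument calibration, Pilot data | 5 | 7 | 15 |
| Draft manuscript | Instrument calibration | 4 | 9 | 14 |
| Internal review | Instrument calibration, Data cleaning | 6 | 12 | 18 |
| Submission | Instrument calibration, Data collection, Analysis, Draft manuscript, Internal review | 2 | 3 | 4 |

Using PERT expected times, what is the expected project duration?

te_Instrument calibration = (1 + 4·5 + 15)/6 = 36/6 = 6
te_Pilot data = (8 + 4·12 + 16)/6 = 72/6 = 12
te_Data collection = (6 + 4·12 + 24)/6 = 78/6 = 13
te_Data cleaning = (1 + 4·2 + 3)/6 = 12/6 = 2
te_Analysis = (5 + 4·7 + 15)/6 = 48/6 = 8
te_Draft manuscript = (4 + 4·9 + 14)/6 = 54/6 = 9
te_Internal review = (6 + 4·12 + 18)/6 = 72/6 = 12
te_Submission = (2 + 4·3 + 4)/6 = 18/6 = 3

Forward pass:
ES_Instrument calibration = 0; EF_Instrument calibration = 6
ES_Pilot data = 0; EF_Pilot data = 12
ES_Data collection = max(EF_Instrument calibration=6, EF_Pilot data=12) = 12; EF_Data collection = 12+13 = 25
ES_Data cleaning = 12; EF_Data cleaning = 12+2 = 14
ES_Analysis = max(EF_Instrument calibration=6, EF_Pilot data=12) = 12; EF_Analysis = 12+8 = 20
ES_Draft manuscript = 6; EF_Draft manuscript = 6+9 = 15
ES_Internal review = max(EF_Instrument calibration=6, EF_Data cleaning=14) = 14; EF_Internal review = 14+12 = 26
ES_Submission = max(EF_Instrument calibration=6, EF_Data collection=25, EF_Analysis=20, EF_Draft manuscript=15, EF_Internal review=26) = 26; EF_Submission = 26+3 = 29
Expected project duration μ = 29 days. Critical path: Pilot data → Data cleaning → Internal review → Submission.

29 days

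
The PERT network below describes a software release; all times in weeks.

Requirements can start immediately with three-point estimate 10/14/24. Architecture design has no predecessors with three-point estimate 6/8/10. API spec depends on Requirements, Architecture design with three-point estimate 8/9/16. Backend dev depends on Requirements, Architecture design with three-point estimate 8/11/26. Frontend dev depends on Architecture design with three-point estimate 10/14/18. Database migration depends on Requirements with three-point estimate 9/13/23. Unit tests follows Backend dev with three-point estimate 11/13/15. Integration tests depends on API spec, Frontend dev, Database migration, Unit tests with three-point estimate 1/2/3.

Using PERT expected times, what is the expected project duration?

43 weeks

te_Requirements = (10 + 4·14 + 24)/6 = 90/6 = 15
te_Architecture design = (6 + 4·8 + 10)/6 = 48/6 = 8
te_API spec = (8 + 4·9 + 16)/6 = 60/6 = 10
te_Backend dev = (8 + 4·11 + 26)/6 = 78/6 = 13
te_Frontend dev = (10 + 4·14 + 18)/6 = 84/6 = 14
te_Database migration = (9 + 4·13 + 23)/6 = 84/6 = 14
te_Unit tests = (11 + 4·13 + 15)/6 = 78/6 = 13
te_Integration tests = (1 + 4·2 + 3)/6 = 12/6 = 2

Forward pass:
ES_Requirements = 0; EF_Requirements = 15
ES_Architecture design = 0; EF_Architecture design = 8
ES_API spec = max(EF_Requirements=15, EF_Architecture design=8) = 15; EF_API spec = 15+10 = 25
ES_Backend dev = max(EF_Requirements=15, EF_Architecture design=8) = 15; EF_Backend dev = 15+13 = 28
ES_Frontend dev = 8; EF_Frontend dev = 8+14 = 22
ES_Database migration = 15; EF_Database migration = 15+14 = 29
ES_Unit tests = 28; EF_Unit tests = 28+13 = 41
ES_Integration tests = max(EF_API spec=25, EF_Frontend dev=22, EF_Database migration=29, EF_Unit tests=41) = 41; EF_Integration tests = 41+2 = 43
Expected project duration μ = 43 weeks. Critical path: Requirements → Backend dev → Unit tests → Integration tests.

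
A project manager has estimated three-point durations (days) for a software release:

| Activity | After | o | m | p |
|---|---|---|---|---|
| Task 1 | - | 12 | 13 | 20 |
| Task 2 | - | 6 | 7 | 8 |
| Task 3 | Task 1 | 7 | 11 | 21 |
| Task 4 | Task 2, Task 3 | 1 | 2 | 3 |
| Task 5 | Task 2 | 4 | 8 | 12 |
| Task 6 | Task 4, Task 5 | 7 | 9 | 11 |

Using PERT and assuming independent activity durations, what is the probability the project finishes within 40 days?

te_Task 1 = (12 + 4·13 + 20)/6 = 84/6 = 14; σ²_Task 1 = ((20−12)/6)² = 1.778
te_Task 2 = (6 + 4·7 + 8)/6 = 42/6 = 7; σ²_Task 2 = ((8−6)/6)² = 0.111
te_Task 3 = (7 + 4·11 + 21)/6 = 72/6 = 12; σ²_Task 3 = ((21−7)/6)² = 5.444
te_Task 4 = (1 + 4·2 + 3)/6 = 12/6 = 2; σ²_Task 4 = ((3−1)/6)² = 0.111
te_Task 5 = (4 + 4·8 + 12)/6 = 48/6 = 8; σ²_Task 5 = ((12−4)/6)² = 1.778
te_Task 6 = (7 + 4·9 + 11)/6 = 54/6 = 9; σ²_Task 6 = ((11−7)/6)² = 0.444

Forward pass:
ES_Task 1 = 0; EF_Task 1 = 14
ES_Task 2 = 0; EF_Task 2 = 7
ES_Task 3 = 14; EF_Task 3 = 14+12 = 26
ES_Task 4 = max(EF_Task 2=7, EF_Task 3=26) = 26; EF_Task 4 = 26+2 = 28
ES_Task 5 = 7; EF_Task 5 = 7+8 = 15
ES_Task 6 = max(EF_Task 4=28, EF_Task 5=15) = 28; EF_Task 6 = 28+9 = 37
Expected project duration μ = 37 days. Critical path: Task 1 → Task 3 → Task 4 → Task 6.

Variance along critical path = 1.778 + 5.444 + 0.111 + 0.444 = 7.778; σ = √7.778 = 2.789 days.
Z = (40 − 37) / 2.789 = 1.076
P(T ≤ 40) = Φ(1.076) ≈ 0.859

0.859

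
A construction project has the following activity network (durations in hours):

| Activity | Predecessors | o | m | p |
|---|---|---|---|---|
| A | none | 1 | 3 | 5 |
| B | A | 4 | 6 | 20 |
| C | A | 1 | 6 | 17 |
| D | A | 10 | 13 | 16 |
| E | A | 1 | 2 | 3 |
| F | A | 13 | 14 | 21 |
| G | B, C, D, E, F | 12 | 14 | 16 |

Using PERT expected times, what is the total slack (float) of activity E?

13 hours

te_A = (1 + 4·3 + 5)/6 = 18/6 = 3
te_B = (4 + 4·6 + 20)/6 = 48/6 = 8
te_C = (1 + 4·6 + 17)/6 = 42/6 = 7
te_D = (10 + 4·13 + 16)/6 = 78/6 = 13
te_E = (1 + 4·2 + 3)/6 = 12/6 = 2
te_F = (13 + 4·14 + 21)/6 = 90/6 = 15
te_G = (12 + 4·14 + 16)/6 = 84/6 = 14

Forward pass:
ES_A = 0; EF_A = 3
ES_B = 3; EF_B = 3+8 = 11
ES_C = 3; EF_C = 3+7 = 10
ES_D = 3; EF_D = 3+13 = 16
ES_E = 3; EF_E = 3+2 = 5
ES_F = 3; EF_F = 3+15 = 18
ES_G = max(EF_B=11, EF_C=10, EF_D=16, EF_E=5, EF_F=18) = 18; EF_G = 18+14 = 32
Expected project duration μ = 32 hours. Critical path: A → F → G.

Backward pass:
LF_G = 32; LS_G = 32−14 = 18
LF_F = LS_G = 18; LS_F = 18−15 = 3
LF_E = LS_G = 18; LS_E = 18−2 = 16
LF_D = LS_G = 18; LS_D = 18−13 = 5
LF_C = LS_G = 18; LS_C = 18−7 = 11
LF_B = LS_G = 18; LS_B = 18−8 = 10
LF_A = min(LS_B=10, LS_C=11, LS_D=5, LS_E=16, LS_F=3) = 3; LS_A = 3−3 = 0
Slack_E = LS_E − ES_E = 16 − 3 = 13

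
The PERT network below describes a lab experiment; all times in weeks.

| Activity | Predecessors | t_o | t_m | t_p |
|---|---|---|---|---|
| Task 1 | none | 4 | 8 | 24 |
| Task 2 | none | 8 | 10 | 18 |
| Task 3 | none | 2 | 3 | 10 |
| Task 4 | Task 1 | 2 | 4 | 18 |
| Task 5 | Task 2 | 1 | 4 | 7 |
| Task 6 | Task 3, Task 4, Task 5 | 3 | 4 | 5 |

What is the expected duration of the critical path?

20 weeks

te_Task 1 = (4 + 4·8 + 24)/6 = 60/6 = 10
te_Task 2 = (8 + 4·10 + 18)/6 = 66/6 = 11
te_Task 3 = (2 + 4·3 + 10)/6 = 24/6 = 4
te_Task 4 = (2 + 4·4 + 18)/6 = 36/6 = 6
te_Task 5 = (1 + 4·4 + 7)/6 = 24/6 = 4
te_Task 6 = (3 + 4·4 + 5)/6 = 24/6 = 4

Forward pass:
ES_Task 1 = 0; EF_Task 1 = 10
ES_Task 2 = 0; EF_Task 2 = 11
ES_Task 3 = 0; EF_Task 3 = 4
ES_Task 4 = 10; EF_Task 4 = 10+6 = 16
ES_Task 5 = 11; EF_Task 5 = 11+4 = 15
ES_Task 6 = max(EF_Task 3=4, EF_Task 4=16, EF_Task 5=15) = 16; EF_Task 6 = 16+4 = 20
Expected project duration μ = 20 weeks. Critical path: Task 1 → Task 4 → Task 6.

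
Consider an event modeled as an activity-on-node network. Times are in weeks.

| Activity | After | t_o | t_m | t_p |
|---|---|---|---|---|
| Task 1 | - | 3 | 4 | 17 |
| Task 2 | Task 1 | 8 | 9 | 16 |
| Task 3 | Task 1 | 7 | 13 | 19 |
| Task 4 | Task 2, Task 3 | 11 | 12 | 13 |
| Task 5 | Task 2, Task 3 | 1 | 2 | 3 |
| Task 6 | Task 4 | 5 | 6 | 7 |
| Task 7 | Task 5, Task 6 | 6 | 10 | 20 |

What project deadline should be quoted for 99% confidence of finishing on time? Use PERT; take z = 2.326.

te_Task 1 = (3 + 4·4 + 17)/6 = 36/6 = 6; σ²_Task 1 = ((17−3)/6)² = 5.444
te_Task 2 = (8 + 4·9 + 16)/6 = 60/6 = 10; σ²_Task 2 = ((16−8)/6)² = 1.778
te_Task 3 = (7 + 4·13 + 19)/6 = 78/6 = 13; σ²_Task 3 = ((19−7)/6)² = 4.000
te_Task 4 = (11 + 4·12 + 13)/6 = 72/6 = 12; σ²_Task 4 = ((13−11)/6)² = 0.111
te_Task 5 = (1 + 4·2 + 3)/6 = 12/6 = 2; σ²_Task 5 = ((3−1)/6)² = 0.111
te_Task 6 = (5 + 4·6 + 7)/6 = 36/6 = 6; σ²_Task 6 = ((7−5)/6)² = 0.111
te_Task 7 = (6 + 4·10 + 20)/6 = 66/6 = 11; σ²_Task 7 = ((20−6)/6)² = 5.444

Forward pass:
ES_Task 1 = 0; EF_Task 1 = 6
ES_Task 2 = 6; EF_Task 2 = 6+10 = 16
ES_Task 3 = 6; EF_Task 3 = 6+13 = 19
ES_Task 4 = max(EF_Task 2=16, EF_Task 3=19) = 19; EF_Task 4 = 19+12 = 31
ES_Task 5 = max(EF_Task 2=16, EF_Task 3=19) = 19; EF_Task 5 = 19+2 = 21
ES_Task 6 = 31; EF_Task 6 = 31+6 = 37
ES_Task 7 = max(EF_Task 5=21, EF_Task 6=37) = 37; EF_Task 7 = 37+11 = 48
Expected project duration μ = 48 weeks. Critical path: Task 1 → Task 3 → Task 4 → Task 6 → Task 7.

Variance along critical path = 5.444 + 4.000 + 0.111 + 0.111 + 5.444 = 15.111; σ = 3.887 weeks.
D = μ + z·σ = 48 + 2.326·3.887 = 57.0 weeks

57.0 weeks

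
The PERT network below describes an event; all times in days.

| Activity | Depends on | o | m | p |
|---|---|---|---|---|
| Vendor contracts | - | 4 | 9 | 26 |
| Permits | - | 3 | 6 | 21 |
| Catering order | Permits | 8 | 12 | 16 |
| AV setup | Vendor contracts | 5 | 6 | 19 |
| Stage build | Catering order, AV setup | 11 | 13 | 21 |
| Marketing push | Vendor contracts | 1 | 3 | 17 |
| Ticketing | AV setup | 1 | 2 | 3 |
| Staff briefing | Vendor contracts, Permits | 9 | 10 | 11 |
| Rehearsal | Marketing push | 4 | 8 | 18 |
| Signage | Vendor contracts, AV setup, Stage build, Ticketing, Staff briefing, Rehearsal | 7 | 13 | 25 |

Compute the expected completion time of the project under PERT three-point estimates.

te_Vendor contracts = (4 + 4·9 + 26)/6 = 66/6 = 11
te_Permits = (3 + 4·6 + 21)/6 = 48/6 = 8
te_Catering order = (8 + 4·12 + 16)/6 = 72/6 = 12
te_AV setup = (5 + 4·6 + 19)/6 = 48/6 = 8
te_Stage build = (11 + 4·13 + 21)/6 = 84/6 = 14
te_Marketing push = (1 + 4·3 + 17)/6 = 30/6 = 5
te_Ticketing = (1 + 4·2 + 3)/6 = 12/6 = 2
te_Staff briefing = (9 + 4·10 + 11)/6 = 60/6 = 10
te_Rehearsal = (4 + 4·8 + 18)/6 = 54/6 = 9
te_Signage = (7 + 4·13 + 25)/6 = 84/6 = 14

Forward pass:
ES_Vendor contracts = 0; EF_Vendor contracts = 11
ES_Permits = 0; EF_Permits = 8
ES_Catering order = 8; EF_Catering order = 8+12 = 20
ES_AV setup = 11; EF_AV setup = 11+8 = 19
ES_Stage build = max(EF_Catering order=20, EF_AV setup=19) = 20; EF_Stage build = 20+14 = 34
ES_Marketing push = 11; EF_Marketing push = 11+5 = 16
ES_Ticketing = 19; EF_Ticketing = 19+2 = 21
ES_Staff briefing = max(EF_Vendor contracts=11, EF_Permits=8) = 11; EF_Staff briefing = 11+10 = 21
ES_Rehearsal = 16; EF_Rehearsal = 16+9 = 25
ES_Signage = max(EF_Vendor contracts=11, EF_AV setup=19, EF_Stage build=34, EF_Ticketing=21, EF_Staff briefing=21, EF_Rehearsal=25) = 34; EF_Signage = 34+14 = 48
Expected project duration μ = 48 days. Critical path: Permits → Catering order → Stage build → Signage.

48 days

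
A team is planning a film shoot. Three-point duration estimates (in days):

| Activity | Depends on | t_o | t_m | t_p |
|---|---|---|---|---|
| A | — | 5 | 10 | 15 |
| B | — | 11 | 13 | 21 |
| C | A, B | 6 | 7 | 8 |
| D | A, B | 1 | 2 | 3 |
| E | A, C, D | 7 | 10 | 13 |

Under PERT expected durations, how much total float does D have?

te_A = (5 + 4·10 + 15)/6 = 60/6 = 10
te_B = (11 + 4·13 + 21)/6 = 84/6 = 14
te_C = (6 + 4·7 + 8)/6 = 42/6 = 7
te_D = (1 + 4·2 + 3)/6 = 12/6 = 2
te_E = (7 + 4·10 + 13)/6 = 60/6 = 10

Forward pass:
ES_A = 0; EF_A = 10
ES_B = 0; EF_B = 14
ES_C = max(EF_A=10, EF_B=14) = 14; EF_C = 14+7 = 21
ES_D = max(EF_A=10, EF_B=14) = 14; EF_D = 14+2 = 16
ES_E = max(EF_A=10, EF_C=21, EF_D=16) = 21; EF_E = 21+10 = 31
Expected project duration μ = 31 days. Critical path: B → C → E.

Backward pass:
LF_E = 31; LS_E = 31−10 = 21
LF_D = LS_E = 21; LS_D = 21−2 = 19
LF_C = LS_E = 21; LS_C = 21−7 = 14
LF_B = min(LS_C=14, LS_D=19) = 14; LS_B = 14−14 = 0
LF_A = min(LS_C=14, LS_D=19, LS_E=21) = 14; LS_A = 14−10 = 4
Slack_D = LS_D − ES_D = 19 − 14 = 5

5 days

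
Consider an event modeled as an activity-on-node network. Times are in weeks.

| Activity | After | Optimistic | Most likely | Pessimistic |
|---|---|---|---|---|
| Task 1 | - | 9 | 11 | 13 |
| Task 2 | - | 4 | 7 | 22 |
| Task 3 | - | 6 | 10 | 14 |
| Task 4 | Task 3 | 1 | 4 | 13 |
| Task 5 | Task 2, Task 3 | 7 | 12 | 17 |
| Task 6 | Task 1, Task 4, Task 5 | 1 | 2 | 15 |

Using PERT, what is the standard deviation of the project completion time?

3.16 weeks

te_Task 1 = (9 + 4·11 + 13)/6 = 66/6 = 11; σ²_Task 1 = ((13−9)/6)² = 0.444
te_Task 2 = (4 + 4·7 + 22)/6 = 54/6 = 9; σ²_Task 2 = ((22−4)/6)² = 9.000
te_Task 3 = (6 + 4·10 + 14)/6 = 60/6 = 10; σ²_Task 3 = ((14−6)/6)² = 1.778
te_Task 4 = (1 + 4·4 + 13)/6 = 30/6 = 5; σ²_Task 4 = ((13−1)/6)² = 4.000
te_Task 5 = (7 + 4·12 + 17)/6 = 72/6 = 12; σ²_Task 5 = ((17−7)/6)² = 2.778
te_Task 6 = (1 + 4·2 + 15)/6 = 24/6 = 4; σ²_Task 6 = ((15−1)/6)² = 5.444

Forward pass:
ES_Task 1 = 0; EF_Task 1 = 11
ES_Task 2 = 0; EF_Task 2 = 9
ES_Task 3 = 0; EF_Task 3 = 10
ES_Task 4 = 10; EF_Task 4 = 10+5 = 15
ES_Task 5 = max(EF_Task 2=9, EF_Task 3=10) = 10; EF_Task 5 = 10+12 = 22
ES_Task 6 = max(EF_Task 1=11, EF_Task 4=15, EF_Task 5=22) = 22; EF_Task 6 = 22+4 = 26
Expected project duration μ = 26 weeks. Critical path: Task 3 → Task 5 → Task 6.

Variance along critical path = 1.778 + 2.778 + 5.444 = 10.000
σ = √10.000 = 3.162 weeks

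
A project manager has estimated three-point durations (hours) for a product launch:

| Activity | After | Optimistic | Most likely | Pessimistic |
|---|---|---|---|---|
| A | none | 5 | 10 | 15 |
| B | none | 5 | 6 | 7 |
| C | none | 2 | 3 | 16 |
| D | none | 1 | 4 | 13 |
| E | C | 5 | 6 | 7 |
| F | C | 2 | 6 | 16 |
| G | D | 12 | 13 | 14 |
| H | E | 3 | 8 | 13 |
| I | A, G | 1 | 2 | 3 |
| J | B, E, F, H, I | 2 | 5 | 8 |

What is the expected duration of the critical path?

te_A = (5 + 4·10 + 15)/6 = 60/6 = 10
te_B = (5 + 4·6 + 7)/6 = 36/6 = 6
te_C = (2 + 4·3 + 16)/6 = 30/6 = 5
te_D = (1 + 4·4 + 13)/6 = 30/6 = 5
te_E = (5 + 4·6 + 7)/6 = 36/6 = 6
te_F = (2 + 4·6 + 16)/6 = 42/6 = 7
te_G = (12 + 4·13 + 14)/6 = 78/6 = 13
te_H = (3 + 4·8 + 13)/6 = 48/6 = 8
te_I = (1 + 4·2 + 3)/6 = 12/6 = 2
te_J = (2 + 4·5 + 8)/6 = 30/6 = 5

Forward pass:
ES_A = 0; EF_A = 10
ES_B = 0; EF_B = 6
ES_C = 0; EF_C = 5
ES_D = 0; EF_D = 5
ES_E = 5; EF_E = 5+6 = 11
ES_F = 5; EF_F = 5+7 = 12
ES_G = 5; EF_G = 5+13 = 18
ES_H = 11; EF_H = 11+8 = 19
ES_I = max(EF_A=10, EF_G=18) = 18; EF_I = 18+2 = 20
ES_J = max(EF_B=6, EF_E=11, EF_F=12, EF_H=19, EF_I=20) = 20; EF_J = 20+5 = 25
Expected project duration μ = 25 hours. Critical path: D → G → I → J.

25 hours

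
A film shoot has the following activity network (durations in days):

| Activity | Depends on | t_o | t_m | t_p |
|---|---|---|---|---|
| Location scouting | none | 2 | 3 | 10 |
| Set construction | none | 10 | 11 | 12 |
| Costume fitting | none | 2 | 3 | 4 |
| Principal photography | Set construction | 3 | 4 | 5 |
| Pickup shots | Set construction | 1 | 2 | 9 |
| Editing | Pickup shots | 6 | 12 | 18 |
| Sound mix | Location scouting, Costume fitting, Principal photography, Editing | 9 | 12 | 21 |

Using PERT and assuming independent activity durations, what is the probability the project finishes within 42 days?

te_Location scouting = (2 + 4·3 + 10)/6 = 24/6 = 4; σ²_Location scouting = ((10−2)/6)² = 1.778
te_Set construction = (10 + 4·11 + 12)/6 = 66/6 = 11; σ²_Set construction = ((12−10)/6)² = 0.111
te_Costume fitting = (2 + 4·3 + 4)/6 = 18/6 = 3; σ²_Costume fitting = ((4−2)/6)² = 0.111
te_Principal photography = (3 + 4·4 + 5)/6 = 24/6 = 4; σ²_Principal photography = ((5−3)/6)² = 0.111
te_Pickup shots = (1 + 4·2 + 9)/6 = 18/6 = 3; σ²_Pickup shots = ((9−1)/6)² = 1.778
te_Editing = (6 + 4·12 + 18)/6 = 72/6 = 12; σ²_Editing = ((18−6)/6)² = 4.000
te_Sound mix = (9 + 4·12 + 21)/6 = 78/6 = 13; σ²_Sound mix = ((21−9)/6)² = 4.000

Forward pass:
ES_Location scouting = 0; EF_Location scouting = 4
ES_Set construction = 0; EF_Set construction = 11
ES_Costume fitting = 0; EF_Costume fitting = 3
ES_Principal photography = 11; EF_Principal photography = 11+4 = 15
ES_Pickup shots = 11; EF_Pickup shots = 11+3 = 14
ES_Editing = 14; EF_Editing = 14+12 = 26
ES_Sound mix = max(EF_Location scouting=4, EF_Costume fitting=3, EF_Principal photography=15, EF_Editing=26) = 26; EF_Sound mix = 26+13 = 39
Expected project duration μ = 39 days. Critical path: Set construction → Pickup shots → Editing → Sound mix.

Variance along critical path = 0.111 + 1.778 + 4.000 + 4.000 = 9.889; σ = √9.889 = 3.145 days.
Z = (42 − 39) / 3.145 = 0.954
P(T ≤ 42) = Φ(0.954) ≈ 0.830

0.830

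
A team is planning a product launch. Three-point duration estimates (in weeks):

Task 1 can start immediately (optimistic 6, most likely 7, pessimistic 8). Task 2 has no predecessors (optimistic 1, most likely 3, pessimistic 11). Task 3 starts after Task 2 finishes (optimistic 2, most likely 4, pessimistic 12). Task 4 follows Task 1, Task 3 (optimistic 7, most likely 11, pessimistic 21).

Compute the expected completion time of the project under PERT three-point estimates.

te_Task 1 = (6 + 4·7 + 8)/6 = 42/6 = 7
te_Task 2 = (1 + 4·3 + 11)/6 = 24/6 = 4
te_Task 3 = (2 + 4·4 + 12)/6 = 30/6 = 5
te_Task 4 = (7 + 4·11 + 21)/6 = 72/6 = 12

Forward pass:
ES_Task 1 = 0; EF_Task 1 = 7
ES_Task 2 = 0; EF_Task 2 = 4
ES_Task 3 = 4; EF_Task 3 = 4+5 = 9
ES_Task 4 = max(EF_Task 1=7, EF_Task 3=9) = 9; EF_Task 4 = 9+12 = 21
Expected project duration μ = 21 weeks. Critical path: Task 2 → Task 3 → Task 4.

21 weeks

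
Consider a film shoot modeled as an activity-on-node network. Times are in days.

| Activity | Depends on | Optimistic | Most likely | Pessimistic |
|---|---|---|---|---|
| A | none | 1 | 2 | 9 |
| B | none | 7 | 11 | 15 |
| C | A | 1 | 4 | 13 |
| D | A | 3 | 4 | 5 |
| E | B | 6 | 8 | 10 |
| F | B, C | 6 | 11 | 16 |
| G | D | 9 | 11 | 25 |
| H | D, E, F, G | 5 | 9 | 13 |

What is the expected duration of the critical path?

te_A = (1 + 4·2 + 9)/6 = 18/6 = 3
te_B = (7 + 4·11 + 15)/6 = 66/6 = 11
te_C = (1 + 4·4 + 13)/6 = 30/6 = 5
te_D = (3 + 4·4 + 5)/6 = 24/6 = 4
te_E = (6 + 4·8 + 10)/6 = 48/6 = 8
te_F = (6 + 4·11 + 16)/6 = 66/6 = 11
te_G = (9 + 4·11 + 25)/6 = 78/6 = 13
te_H = (5 + 4·9 + 13)/6 = 54/6 = 9

Forward pass:
ES_A = 0; EF_A = 3
ES_B = 0; EF_B = 11
ES_C = 3; EF_C = 3+5 = 8
ES_D = 3; EF_D = 3+4 = 7
ES_E = 11; EF_E = 11+8 = 19
ES_F = max(EF_B=11, EF_C=8) = 11; EF_F = 11+11 = 22
ES_G = 7; EF_G = 7+13 = 20
ES_H = max(EF_D=7, EF_E=19, EF_F=22, EF_G=20) = 22; EF_H = 22+9 = 31
Expected project duration μ = 31 days. Critical path: B → F → H.

31 days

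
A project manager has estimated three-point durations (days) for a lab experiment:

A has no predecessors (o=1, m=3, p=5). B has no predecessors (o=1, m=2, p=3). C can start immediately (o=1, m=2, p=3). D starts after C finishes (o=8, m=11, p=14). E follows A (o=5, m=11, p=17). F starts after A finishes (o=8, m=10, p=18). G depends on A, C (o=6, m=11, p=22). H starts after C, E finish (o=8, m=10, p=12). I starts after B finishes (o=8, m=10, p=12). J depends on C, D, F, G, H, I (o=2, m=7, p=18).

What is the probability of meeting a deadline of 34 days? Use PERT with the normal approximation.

0.718

te_A = (1 + 4·3 + 5)/6 = 18/6 = 3; σ²_A = ((5−1)/6)² = 0.444
te_B = (1 + 4·2 + 3)/6 = 12/6 = 2; σ²_B = ((3−1)/6)² = 0.111
te_C = (1 + 4·2 + 3)/6 = 12/6 = 2; σ²_C = ((3−1)/6)² = 0.111
te_D = (8 + 4·11 + 14)/6 = 66/6 = 11; σ²_D = ((14−8)/6)² = 1.000
te_E = (5 + 4·11 + 17)/6 = 66/6 = 11; σ²_E = ((17−5)/6)² = 4.000
te_F = (8 + 4·10 + 18)/6 = 66/6 = 11; σ²_F = ((18−8)/6)² = 2.778
te_G = (6 + 4·11 + 22)/6 = 72/6 = 12; σ²_G = ((22−6)/6)² = 7.111
te_H = (8 + 4·10 + 12)/6 = 60/6 = 10; σ²_H = ((12−8)/6)² = 0.444
te_I = (8 + 4·10 + 12)/6 = 60/6 = 10; σ²_I = ((12−8)/6)² = 0.444
te_J = (2 + 4·7 + 18)/6 = 48/6 = 8; σ²_J = ((18−2)/6)² = 7.111

Forward pass:
ES_A = 0; EF_A = 3
ES_B = 0; EF_B = 2
ES_C = 0; EF_C = 2
ES_D = 2; EF_D = 2+11 = 13
ES_E = 3; EF_E = 3+11 = 14
ES_F = 3; EF_F = 3+11 = 14
ES_G = max(EF_A=3, EF_C=2) = 3; EF_G = 3+12 = 15
ES_H = max(EF_C=2, EF_E=14) = 14; EF_H = 14+10 = 24
ES_I = 2; EF_I = 2+10 = 12
ES_J = max(EF_C=2, EF_D=13, EF_F=14, EF_G=15, EF_H=24, EF_I=12) = 24; EF_J = 24+8 = 32
Expected project duration μ = 32 days. Critical path: A → E → H → J.

Variance along critical path = 0.444 + 4.000 + 0.444 + 7.111 = 12.000; σ = √12.000 = 3.464 days.
Z = (34 − 32) / 3.464 = 0.577
P(T ≤ 34) = Φ(0.577) ≈ 0.718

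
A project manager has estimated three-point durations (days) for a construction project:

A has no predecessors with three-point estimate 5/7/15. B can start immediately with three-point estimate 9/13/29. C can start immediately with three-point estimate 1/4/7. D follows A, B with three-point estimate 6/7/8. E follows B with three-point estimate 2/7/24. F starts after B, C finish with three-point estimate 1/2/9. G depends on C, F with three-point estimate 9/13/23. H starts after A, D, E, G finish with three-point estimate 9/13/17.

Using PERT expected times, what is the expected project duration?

45 days

te_A = (5 + 4·7 + 15)/6 = 48/6 = 8
te_B = (9 + 4·13 + 29)/6 = 90/6 = 15
te_C = (1 + 4·4 + 7)/6 = 24/6 = 4
te_D = (6 + 4·7 + 8)/6 = 42/6 = 7
te_E = (2 + 4·7 + 24)/6 = 54/6 = 9
te_F = (1 + 4·2 + 9)/6 = 18/6 = 3
te_G = (9 + 4·13 + 23)/6 = 84/6 = 14
te_H = (9 + 4·13 + 17)/6 = 78/6 = 13

Forward pass:
ES_A = 0; EF_A = 8
ES_B = 0; EF_B = 15
ES_C = 0; EF_C = 4
ES_D = max(EF_A=8, EF_B=15) = 15; EF_D = 15+7 = 22
ES_E = 15; EF_E = 15+9 = 24
ES_F = max(EF_B=15, EF_C=4) = 15; EF_F = 15+3 = 18
ES_G = max(EF_C=4, EF_F=18) = 18; EF_G = 18+14 = 32
ES_H = max(EF_A=8, EF_D=22, EF_E=24, EF_G=32) = 32; EF_H = 32+13 = 45
Expected project duration μ = 45 days. Critical path: B → F → G → H.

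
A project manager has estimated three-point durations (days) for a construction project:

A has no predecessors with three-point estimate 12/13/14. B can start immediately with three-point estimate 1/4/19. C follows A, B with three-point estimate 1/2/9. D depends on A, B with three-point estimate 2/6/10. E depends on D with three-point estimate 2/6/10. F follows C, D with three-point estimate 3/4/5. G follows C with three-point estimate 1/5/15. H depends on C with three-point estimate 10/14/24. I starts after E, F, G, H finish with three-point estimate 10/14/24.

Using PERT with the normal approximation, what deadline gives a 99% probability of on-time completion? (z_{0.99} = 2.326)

te_A = (12 + 4·13 + 14)/6 = 78/6 = 13; σ²_A = ((14−12)/6)² = 0.111
te_B = (1 + 4·4 + 19)/6 = 36/6 = 6; σ²_B = ((19−1)/6)² = 9.000
te_C = (1 + 4·2 + 9)/6 = 18/6 = 3; σ²_C = ((9−1)/6)² = 1.778
te_D = (2 + 4·6 + 10)/6 = 36/6 = 6; σ²_D = ((10−2)/6)² = 1.778
te_E = (2 + 4·6 + 10)/6 = 36/6 = 6; σ²_E = ((10−2)/6)² = 1.778
te_F = (3 + 4·4 + 5)/6 = 24/6 = 4; σ²_F = ((5−3)/6)² = 0.111
te_G = (1 + 4·5 + 15)/6 = 36/6 = 6; σ²_G = ((15−1)/6)² = 5.444
te_H = (10 + 4·14 + 24)/6 = 90/6 = 15; σ²_H = ((24−10)/6)² = 5.444
te_I = (10 + 4·14 + 24)/6 = 90/6 = 15; σ²_I = ((24−10)/6)² = 5.444

Forward pass:
ES_A = 0; EF_A = 13
ES_B = 0; EF_B = 6
ES_C = max(EF_A=13, EF_B=6) = 13; EF_C = 13+3 = 16
ES_D = max(EF_A=13, EF_B=6) = 13; EF_D = 13+6 = 19
ES_E = 19; EF_E = 19+6 = 25
ES_F = max(EF_C=16, EF_D=19) = 19; EF_F = 19+4 = 23
ES_G = 16; EF_G = 16+6 = 22
ES_H = 16; EF_H = 16+15 = 31
ES_I = max(EF_E=25, EF_F=23, EF_G=22, EF_H=31) = 31; EF_I = 31+15 = 46
Expected project duration μ = 46 days. Critical path: A → C → H → I.

Variance along critical path = 0.111 + 1.778 + 5.444 + 5.444 = 12.778; σ = 3.575 days.
D = μ + z·σ = 46 + 2.326·3.575 = 54.3 days

54.3 days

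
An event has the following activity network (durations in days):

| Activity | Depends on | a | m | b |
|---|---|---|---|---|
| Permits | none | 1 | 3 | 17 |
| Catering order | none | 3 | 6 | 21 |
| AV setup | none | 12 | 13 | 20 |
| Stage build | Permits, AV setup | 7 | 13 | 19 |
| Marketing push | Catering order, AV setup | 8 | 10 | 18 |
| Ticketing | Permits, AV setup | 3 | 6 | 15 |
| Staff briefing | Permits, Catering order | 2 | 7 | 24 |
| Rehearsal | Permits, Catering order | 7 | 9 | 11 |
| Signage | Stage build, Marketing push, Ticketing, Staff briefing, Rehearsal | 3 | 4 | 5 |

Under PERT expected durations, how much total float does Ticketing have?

te_Permits = (1 + 4·3 + 17)/6 = 30/6 = 5
te_Catering order = (3 + 4·6 + 21)/6 = 48/6 = 8
te_AV setup = (12 + 4·13 + 20)/6 = 84/6 = 14
te_Stage build = (7 + 4·13 + 19)/6 = 78/6 = 13
te_Marketing push = (8 + 4·10 + 18)/6 = 66/6 = 11
te_Ticketing = (3 + 4·6 + 15)/6 = 42/6 = 7
te_Staff briefing = (2 + 4·7 + 24)/6 = 54/6 = 9
te_Rehearsal = (7 + 4·9 + 11)/6 = 54/6 = 9
te_Signage = (3 + 4·4 + 5)/6 = 24/6 = 4

Forward pass:
ES_Permits = 0; EF_Permits = 5
ES_Catering order = 0; EF_Catering order = 8
ES_AV setup = 0; EF_AV setup = 14
ES_Stage build = max(EF_Permits=5, EF_AV setup=14) = 14; EF_Stage build = 14+13 = 27
ES_Marketing push = max(EF_Catering order=8, EF_AV setup=14) = 14; EF_Marketing push = 14+11 = 25
ES_Ticketing = max(EF_Permits=5, EF_AV setup=14) = 14; EF_Ticketing = 14+7 = 21
ES_Staff briefing = max(EF_Permits=5, EF_Catering order=8) = 8; EF_Staff briefing = 8+9 = 17
ES_Rehearsal = max(EF_Permits=5, EF_Catering order=8) = 8; EF_Rehearsal = 8+9 = 17
ES_Signage = max(EF_Stage build=27, EF_Marketing push=25, EF_Ticketing=21, EF_Staff briefing=17, EF_Rehearsal=17) = 27; EF_Signage = 27+4 = 31
Expected project duration μ = 31 days. Critical path: AV setup → Stage build → Signage.

Backward pass:
LF_Signage = 31; LS_Signage = 31−4 = 27
LF_Rehearsal = LS_Signage = 27; LS_Rehearsal = 27−9 = 18
LF_Staff briefing = LS_Signage = 27; LS_Staff briefing = 27−9 = 18
LF_Ticketing = LS_Signage = 27; LS_Ticketing = 27−7 = 20
LF_Marketing push = LS_Signage = 27; LS_Marketing push = 27−11 = 16
LF_Stage build = LS_Signage = 27; LS_Stage build = 27−13 = 14
LF_AV setup = min(LS_Stage build=14, LS_Marketing push=16, LS_Ticketing=20) = 14; LS_AV setup = 14−14 = 0
LF_Catering order = min(LS_Marketing push=16, LS_Staff briefing=18, LS_Rehearsal=18) = 16; LS_Catering order = 16−8 = 8
LF_Permits = min(LS_Stage build=14, LS_Ticketing=20, LS_Staff briefing=18, LS_Rehearsal=18) = 14; LS_Permits = 14−5 = 9
Slack_Ticketing = LS_Ticketing − ES_Ticketing = 20 − 14 = 6

6 days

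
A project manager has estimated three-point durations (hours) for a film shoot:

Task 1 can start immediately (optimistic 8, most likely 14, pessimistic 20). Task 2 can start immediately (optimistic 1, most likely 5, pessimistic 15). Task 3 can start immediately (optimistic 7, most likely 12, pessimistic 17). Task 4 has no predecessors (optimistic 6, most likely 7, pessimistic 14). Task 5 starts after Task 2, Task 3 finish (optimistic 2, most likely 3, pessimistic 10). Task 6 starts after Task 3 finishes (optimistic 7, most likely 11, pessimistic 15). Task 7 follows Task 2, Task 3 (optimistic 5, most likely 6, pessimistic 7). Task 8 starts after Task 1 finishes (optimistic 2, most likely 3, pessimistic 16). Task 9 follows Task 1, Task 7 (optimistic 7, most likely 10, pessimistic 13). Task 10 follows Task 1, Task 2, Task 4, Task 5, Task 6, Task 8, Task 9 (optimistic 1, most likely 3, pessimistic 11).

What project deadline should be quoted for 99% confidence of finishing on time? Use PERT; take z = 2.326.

38.0 hours

te_Task 1 = (8 + 4·14 + 20)/6 = 84/6 = 14; σ²_Task 1 = ((20−8)/6)² = 4.000
te_Task 2 = (1 + 4·5 + 15)/6 = 36/6 = 6; σ²_Task 2 = ((15−1)/6)² = 5.444
te_Task 3 = (7 + 4·12 + 17)/6 = 72/6 = 12; σ²_Task 3 = ((17−7)/6)² = 2.778
te_Task 4 = (6 + 4·7 + 14)/6 = 48/6 = 8; σ²_Task 4 = ((14−6)/6)² = 1.778
te_Task 5 = (2 + 4·3 + 10)/6 = 24/6 = 4; σ²_Task 5 = ((10−2)/6)² = 1.778
te_Task 6 = (7 + 4·11 + 15)/6 = 66/6 = 11; σ²_Task 6 = ((15−7)/6)² = 1.778
te_Task 7 = (5 + 4·6 + 7)/6 = 36/6 = 6; σ²_Task 7 = ((7−5)/6)² = 0.111
te_Task 8 = (2 + 4·3 + 16)/6 = 30/6 = 5; σ²_Task 8 = ((16−2)/6)² = 5.444
te_Task 9 = (7 + 4·10 + 13)/6 = 60/6 = 10; σ²_Task 9 = ((13−7)/6)² = 1.000
te_Task 10 = (1 + 4·3 + 11)/6 = 24/6 = 4; σ²_Task 10 = ((11−1)/6)² = 2.778

Forward pass:
ES_Task 1 = 0; EF_Task 1 = 14
ES_Task 2 = 0; EF_Task 2 = 6
ES_Task 3 = 0; EF_Task 3 = 12
ES_Task 4 = 0; EF_Task 4 = 8
ES_Task 5 = max(EF_Task 2=6, EF_Task 3=12) = 12; EF_Task 5 = 12+4 = 16
ES_Task 6 = 12; EF_Task 6 = 12+11 = 23
ES_Task 7 = max(EF_Task 2=6, EF_Task 3=12) = 12; EF_Task 7 = 12+6 = 18
ES_Task 8 = 14; EF_Task 8 = 14+5 = 19
ES_Task 9 = max(EF_Task 1=14, EF_Task 7=18) = 18; EF_Task 9 = 18+10 = 28
ES_Task 10 = max(EF_Task 1=14, EF_Task 2=6, EF_Task 4=8, EF_Task 5=16, EF_Task 6=23, EF_Task 8=19, EF_Task 9=28) = 28; EF_Task 10 = 28+4 = 32
Expected project duration μ = 32 hours. Critical path: Task 3 → Task 7 → Task 9 → Task 10.

Variance along critical path = 2.778 + 0.111 + 1.000 + 2.778 = 6.667; σ = 2.582 hours.
D = μ + z·σ = 32 + 2.326·2.582 = 38.0 hours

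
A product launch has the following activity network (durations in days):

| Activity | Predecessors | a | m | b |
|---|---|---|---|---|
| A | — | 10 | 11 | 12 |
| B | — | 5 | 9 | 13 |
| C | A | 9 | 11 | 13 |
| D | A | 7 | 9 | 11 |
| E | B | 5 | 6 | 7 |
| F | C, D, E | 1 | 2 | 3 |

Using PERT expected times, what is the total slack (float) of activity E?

7 days

te_A = (10 + 4·11 + 12)/6 = 66/6 = 11
te_B = (5 + 4·9 + 13)/6 = 54/6 = 9
te_C = (9 + 4·11 + 13)/6 = 66/6 = 11
te_D = (7 + 4·9 + 11)/6 = 54/6 = 9
te_E = (5 + 4·6 + 7)/6 = 36/6 = 6
te_F = (1 + 4·2 + 3)/6 = 12/6 = 2

Forward pass:
ES_A = 0; EF_A = 11
ES_B = 0; EF_B = 9
ES_C = 11; EF_C = 11+11 = 22
ES_D = 11; EF_D = 11+9 = 20
ES_E = 9; EF_E = 9+6 = 15
ES_F = max(EF_C=22, EF_D=20, EF_E=15) = 22; EF_F = 22+2 = 24
Expected project duration μ = 24 days. Critical path: A → C → F.

Backward pass:
LF_F = 24; LS_F = 24−2 = 22
LF_E = LS_F = 22; LS_E = 22−6 = 16
LF_D = LS_F = 22; LS_D = 22−9 = 13
LF_C = LS_F = 22; LS_C = 22−11 = 11
LF_B = LS_E = 16; LS_B = 16−9 = 7
LF_A = min(LS_C=11, LS_D=13) = 11; LS_A = 11−11 = 0
Slack_E = LS_E − ES_E = 16 − 9 = 7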